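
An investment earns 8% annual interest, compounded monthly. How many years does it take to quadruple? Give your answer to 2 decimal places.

(1 + 0.00666667)^(12t) = 4.
12t = ln 4 / ln(1 + 0.00666667) ≈ 1.3863/0.00664454 ≈ 208.6365.
t ≈ 17.3864.

17.39 years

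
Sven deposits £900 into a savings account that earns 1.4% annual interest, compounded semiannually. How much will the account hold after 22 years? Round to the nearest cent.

Periodic rate = 1.4%/2 = 0.007; periods = 2·22 = 44.
A = 900·(1 + 0.007)^44 ≈ 900·1.359241746 ≈ 1,223.3176.

£1,223.32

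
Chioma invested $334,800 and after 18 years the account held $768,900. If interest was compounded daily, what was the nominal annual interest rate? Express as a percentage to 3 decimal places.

(1 + r/365)^6570 = 768,900/334,800 = 2.29659.
1 + r/365 = 2.29659^(1/6570) ≈ 1.000127, so r/365 ≈ 0.000126557.
r ≈ 365·0.000126557 = 4.61933%.

4.619%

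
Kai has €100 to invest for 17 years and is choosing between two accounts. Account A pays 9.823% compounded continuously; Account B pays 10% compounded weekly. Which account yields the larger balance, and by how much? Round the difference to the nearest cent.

Account B, by €15.33

A: e^(0.09823·17) = e^1.66991 ≈ 5.31168972, so 100 × 5.31168972 ≈ 531.1690.
B: (1 + 0.1/52)^884 ≈ 5.46501834, so 100 × 5.46501834 ≈ 546.5018.
Difference ≈ 15.3329 in favor of B.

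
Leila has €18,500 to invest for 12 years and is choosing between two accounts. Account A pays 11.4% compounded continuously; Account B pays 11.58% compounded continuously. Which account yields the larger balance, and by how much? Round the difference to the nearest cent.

Account A growth factor: e^(0.114·12) = e^1.368 ≈ 3.9274878595; balance ≈ 72,658.5254.
Account B growth factor: e^(0.1158·12) = e^1.3896 ≈ 4.0132444341; balance ≈ 74,245.0220.
Account B is larger by 1,586.4966.

Account B, by €1,586.50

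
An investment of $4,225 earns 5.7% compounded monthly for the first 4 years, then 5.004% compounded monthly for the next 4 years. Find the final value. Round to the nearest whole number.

After 4 years at 5.7%: 4,225 × 1.255407484 ≈ 5,304.0966.
Then 4 years at 5.004%: 5,304.0966 × 1.221089903 ≈ 6,476.7788.

$6,477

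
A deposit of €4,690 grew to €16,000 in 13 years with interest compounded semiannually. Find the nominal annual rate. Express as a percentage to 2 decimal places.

The 26-period growth factor is 16,000/4,690 = 3.41151.
r/2 = 3.41151^(1/26) − 1 ≈ 0.0483299, so r ≈ 2·0.0483299 = 9.66598%.

9.67%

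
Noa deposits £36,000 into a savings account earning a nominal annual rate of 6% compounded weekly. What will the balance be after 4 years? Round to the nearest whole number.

£45,759

Growth factor = (1 + 0.06/52)^208 ≈ 1.2710732787.
A ≈ 36,000 × 1.2710732787 ≈ 45,758.6380.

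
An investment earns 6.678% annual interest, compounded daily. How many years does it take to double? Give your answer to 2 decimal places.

(1 + 0.000182959)^(365t) = 2.
365t = ln 2 / ln(1 + 0.000182959) ≈ 0.69315/0.000182942 ≈ 3788.8869.
t ≈ 10.3805.

10.38 years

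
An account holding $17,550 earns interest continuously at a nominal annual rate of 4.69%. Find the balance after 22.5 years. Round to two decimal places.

A = P·e^(rt) = 17,550·e^(0.0469·22.5) = 17,550·e^1.05525.
e^1.05525 ≈ 2.8726932374, so A ≈ 50,415.7663.

$50,415.77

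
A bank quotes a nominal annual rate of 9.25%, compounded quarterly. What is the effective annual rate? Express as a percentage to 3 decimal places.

9.576%

One year is 4 periods at 0.023125 each: (1 + 0.023125)^4 ≈ 1.095758.
EAR = 1.095758 − 1 ≈ 9.57583%.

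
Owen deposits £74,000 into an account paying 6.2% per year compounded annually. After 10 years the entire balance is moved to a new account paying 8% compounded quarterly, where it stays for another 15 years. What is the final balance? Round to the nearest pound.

£443,085

After 10 years at 6.2%: 74,000 × 1.82492561664 ≈ 135,044.4956.
Then 15 years at 8%: 135,044.4956 × 3.28103078837 ≈ 443,085.1480.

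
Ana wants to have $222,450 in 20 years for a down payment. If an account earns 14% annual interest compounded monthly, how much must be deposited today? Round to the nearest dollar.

$13,748

Periodic rate = 14%/12 = 0.0116667; 240 periods.
P = 222,450/(1 + 0.14/12)^240 ≈ 222,450/16.180270059 ≈ 13,748.2254.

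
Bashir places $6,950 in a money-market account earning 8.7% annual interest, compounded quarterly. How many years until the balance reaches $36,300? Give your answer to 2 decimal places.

We need (1 + 0.02175)^(4t) = 5.223, so 4t = ln 5.223 / ln 1.02175 ≈ 76.8271.
t ≈ 76.8271/4 = 19.2068 years.

19.21 years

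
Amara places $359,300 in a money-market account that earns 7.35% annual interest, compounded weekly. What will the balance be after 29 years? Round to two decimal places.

Periodic rate = 7.35%/52 = 0.00141346; periods = 52·29 = 1508.
A = 359,300·(1 + 0.0735/52)^1508 ≈ 359,300·8.41482491688 ≈ 3,023,446.5926.

$3,023,446.59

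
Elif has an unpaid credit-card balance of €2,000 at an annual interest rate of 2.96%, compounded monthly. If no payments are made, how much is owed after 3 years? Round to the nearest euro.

Growth factor = (1 + 0.0296/12)^36 ≈ 1.092742575.
A ≈ 2,000 × 1.092742575 ≈ 2,185.4851.

€2,185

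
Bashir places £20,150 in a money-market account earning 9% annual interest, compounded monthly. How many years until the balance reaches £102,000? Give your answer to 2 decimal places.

(1 + 0.0075)^(12t) = 102,000/20,150 = 5.062.
12t·ln(1 + 0.0075) = ln(5.062); 12t = 1.6218/0.00747201 ≈ 217.0457.
t ≈ 18.0871 years.

18.09 years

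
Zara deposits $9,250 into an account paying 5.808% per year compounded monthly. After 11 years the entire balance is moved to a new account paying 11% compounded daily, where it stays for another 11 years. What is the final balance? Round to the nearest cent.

Phase 1: 9,250·(1 + 0.00484)^132 ≈ 17,495.8277.
Phase 2: 17,495.8277·(1 + 0.11/365)^4015 ≈ 58,661.2950.

$58,661.30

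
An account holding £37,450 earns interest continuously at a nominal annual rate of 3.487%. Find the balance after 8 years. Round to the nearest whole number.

A = P·e^(rt) = 37,450·e^(0.03487·8) = 37,450·e^0.27896.
e^0.27896 ≈ 1.3217544726, so A ≈ 49,499.7050.

£49,500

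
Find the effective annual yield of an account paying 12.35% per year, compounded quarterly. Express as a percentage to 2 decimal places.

12.93%

One year is 4 periods at 0.030875 each: (1 + 0.030875)^4 ≈ 1.129338.
EAR = 1.129338 − 1 ≈ 12.93382%.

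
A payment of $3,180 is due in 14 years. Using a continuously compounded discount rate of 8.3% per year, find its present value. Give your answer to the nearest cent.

P = A·e^(−rt) = 3,180·e^(−1.162).
e^(−1.162) ≈ 0.3128598351, so P ≈ 994.8943.

$994.89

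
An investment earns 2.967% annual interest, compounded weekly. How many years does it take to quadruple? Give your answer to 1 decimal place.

(1 + 0.000570577)^(52t) = 4.
52t = ln 4 / ln(1 + 0.000570577) ≈ 1.3863/0.000570414 ≈ 2430.3293.
t ≈ 46.7371.

46.7 years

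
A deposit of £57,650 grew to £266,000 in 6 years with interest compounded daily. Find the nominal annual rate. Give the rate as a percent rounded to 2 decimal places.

25.49%

(1 + r/365)^2190 = 266,000/57,650 = 4.61405.
1 + r/365 = 4.61405^(1/2190) ≈ 1.000698, so r/365 ≈ 0.000698466.
r ≈ 365·0.000698466 = 25.49400%.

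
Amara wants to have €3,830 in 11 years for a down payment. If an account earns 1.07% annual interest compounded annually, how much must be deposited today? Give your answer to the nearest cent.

Growth factor = (1 + 0.0107)^11 ≈ 1.124203473.
P = 3,830/1.124203473 ≈ 3,406.8566.

€3,406.86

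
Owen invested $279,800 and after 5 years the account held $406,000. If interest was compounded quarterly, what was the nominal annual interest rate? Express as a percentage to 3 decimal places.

7.515%

The 20-period growth factor is 406,000/279,800 = 1.45104.
r/4 = 1.45104^(1/20) − 1 ≈ 0.0187882, so r ≈ 4·0.0187882 = 7.51529%.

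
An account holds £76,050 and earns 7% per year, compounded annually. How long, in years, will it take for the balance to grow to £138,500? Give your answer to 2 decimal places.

We need (1 + 0.07)^t = 1.8212, so t = ln 1.8212 / ln 1.07 ≈ 8.8604.

8.86 years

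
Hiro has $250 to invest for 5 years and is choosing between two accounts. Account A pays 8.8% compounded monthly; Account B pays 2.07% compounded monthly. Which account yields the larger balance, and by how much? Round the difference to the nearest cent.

Account A, by $110.32

Account A growth factor: (1 + 0.088/12)^60 ≈ 1.55021636; balance ≈ 387.5541.
Account B growth factor: (1 + 0.001725)^60 ≈ 1.10894691; balance ≈ 277.2367.
Account A is larger by 110.3174.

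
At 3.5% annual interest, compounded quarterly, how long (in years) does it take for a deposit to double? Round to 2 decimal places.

(1 + 0.00875)^(4t) = 2.
4t = ln 2 / ln(1 + 0.00875) ≈ 0.69315/0.00871194 ≈ 79.5629.
t ≈ 19.8907.

19.89 years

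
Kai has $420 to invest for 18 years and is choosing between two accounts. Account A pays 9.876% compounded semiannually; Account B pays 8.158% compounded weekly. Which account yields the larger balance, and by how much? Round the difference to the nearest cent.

A: (1 + 0.04938)^36 ≈ 5.669962414, so 420 × 5.669962414 ≈ 2,381.3842.
B: (1 + 0.08158/52)^936 ≈ 4.337461743, so 420 × 4.337461743 ≈ 1,821.7339.
Difference ≈ 559.6503 in favor of A.

Account A, by $559.65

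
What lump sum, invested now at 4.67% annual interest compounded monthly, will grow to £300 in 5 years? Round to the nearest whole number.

£238

Periodic rate = 4.67%/12 = 0.00389167; 60 periods.
P = 300/(1 + 0.0467/12)^60 ≈ 300/1.26244059 ≈ 237.6349.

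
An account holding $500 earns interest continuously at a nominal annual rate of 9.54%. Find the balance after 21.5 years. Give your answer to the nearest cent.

A = P·e^(rt) = 500·e^(0.0954·21.5) = 500·e^2.0511.
e^2.0511 ≈ 7.776450499, so A ≈ 3,888.2252.

$3,888.23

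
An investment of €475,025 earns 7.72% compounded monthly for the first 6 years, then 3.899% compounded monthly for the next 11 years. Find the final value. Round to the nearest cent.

€1,156,644.68

Phase 1: 475,025·(1 + 0.0772/12)^72 ≈ 753,767.4011.
Phase 2: 753,767.4011·(1 + 0.03899/12)^132 ≈ 1,156,644.6759.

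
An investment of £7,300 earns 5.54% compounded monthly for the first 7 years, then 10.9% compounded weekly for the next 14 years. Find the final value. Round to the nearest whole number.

After 7 years at 5.54%: 7,300 × 1.472420395 ≈ 10,748.6689.
Then 14 years at 10.9%: 10,748.6689 × 4.5924004725 ≈ 49,362.1921.

£49,362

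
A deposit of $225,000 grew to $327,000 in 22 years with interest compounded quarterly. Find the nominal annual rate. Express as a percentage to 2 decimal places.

1.70%

The 88-period growth factor is 327,000/225,000 = 1.45333.
r/4 = 1.45333^(1/88) − 1 ≈ 0.00425744, so r ≈ 4·0.00425744 = 1.70298%.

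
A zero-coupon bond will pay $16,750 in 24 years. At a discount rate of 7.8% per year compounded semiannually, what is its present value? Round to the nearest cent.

Growth factor = (1 + 0.039)^48 ≈ 6.2740255469.
P = 16,750/6.2740255469 ≈ 2,669.7373.

$2,669.74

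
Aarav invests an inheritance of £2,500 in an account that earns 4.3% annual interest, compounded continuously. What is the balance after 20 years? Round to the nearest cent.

A = P·e^(rt) = 2,500·e^(0.043·20) = 2,500·e^0.86.
e^0.86 ≈ 2.363160694, so A ≈ 5,907.9017.

£5,907.90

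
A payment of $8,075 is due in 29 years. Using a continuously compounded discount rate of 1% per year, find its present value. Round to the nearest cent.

$6,042.23

P = A·e^(−rt) = 8,075·e^(−0.29).
e^(−0.29) ≈ 0.7482635676, so P ≈ 6,042.2283.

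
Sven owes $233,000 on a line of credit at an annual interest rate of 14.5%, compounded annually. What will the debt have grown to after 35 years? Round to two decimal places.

Growth factor = (1 + 0.145)^35 ≈ 114.33837974294.
A ≈ 233,000 × 114.33837974294 ≈ 26,640,842.4801.

$26,640,842.48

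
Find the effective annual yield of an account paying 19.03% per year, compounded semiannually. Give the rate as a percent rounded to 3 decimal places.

One year is 2 periods at 0.09515 each: (1 + 0.09515)^2 ≈ 1.199354.
EAR = 1.199354 − 1 ≈ 19.93535%.

19.935%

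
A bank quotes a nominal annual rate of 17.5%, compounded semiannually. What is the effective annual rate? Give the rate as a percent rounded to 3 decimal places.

EAR = (1 + 17.5%/2)^2 − 1 = (1 + 0.0875)^2 − 1.
(1 + 0.0875)^2 ≈ 1.182656, so EAR ≈ 18.26562%.

18.266%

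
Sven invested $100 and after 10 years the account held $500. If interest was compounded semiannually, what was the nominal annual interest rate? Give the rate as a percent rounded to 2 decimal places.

16.76%

(1 + r/2)^20 = 500/100 = 5.
1 + r/2 = 5^(1/20) ≈ 1.083798, so r/2 ≈ 0.0837984.
r ≈ 2·0.0837984 = 16.75968%.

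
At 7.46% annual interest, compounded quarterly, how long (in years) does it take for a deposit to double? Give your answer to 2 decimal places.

(1 + 0.01865)^(4t) = 2.
4t = ln 2 / ln(1 + 0.01865) ≈ 0.69315/0.0184782 ≈ 37.5116.
t ≈ 9.3779.

9.38 years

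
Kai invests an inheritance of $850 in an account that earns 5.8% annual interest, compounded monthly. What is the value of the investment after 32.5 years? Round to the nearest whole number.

$5,573

Periodic rate = 5.8%/12 = 0.00483333; periods = 12·32.5 = 390.
A = 850·(1 + 0.058/12)^390 ≈ 850·6.556514981 ≈ 5,573.0377.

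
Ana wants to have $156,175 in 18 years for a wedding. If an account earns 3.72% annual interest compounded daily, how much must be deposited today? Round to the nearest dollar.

$79,951

Growth factor = (1 + 0.0372/365)^6570 ≈ 1.95338913171.
P = 156,175/1.95338913171 ≈ 79,950.7878.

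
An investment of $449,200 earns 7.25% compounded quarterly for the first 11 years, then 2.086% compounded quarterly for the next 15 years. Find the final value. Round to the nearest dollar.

Phase 1: 449,200·(1 + 0.018125)^44 ≈ 990,120.8826.
Phase 2: 990,120.8826·(1 + 0.005215)^60 ≈ 1,352,775.8940.

$1,352,776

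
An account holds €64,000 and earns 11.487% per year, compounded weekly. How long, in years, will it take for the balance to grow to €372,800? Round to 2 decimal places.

15.36 years

(1 + 0.00220904)^(52t) = 372,800/64,000 = 5.825.
52t·ln(1 + 0.00220904) = ln(5.825); 52t = 1.7622/0.0022066 ≈ 798.5848.
t ≈ 15.3574 years.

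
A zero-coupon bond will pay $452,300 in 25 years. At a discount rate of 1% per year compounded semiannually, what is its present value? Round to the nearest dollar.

Growth factor = (1 + 0.005)^50 ≈ 1.28322581494.
P = 452,300/1.28322581494 ≈ 352,471.0887.

$352,471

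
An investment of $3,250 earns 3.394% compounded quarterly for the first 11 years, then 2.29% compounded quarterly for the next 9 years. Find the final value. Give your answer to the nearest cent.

$5,788.84

Phase 1: 3,250·(1 + 0.008485)^44 ≈ 4,713.4494.
Phase 2: 4,713.4494·(1 + 0.005725)^36 ≈ 5,788.8421.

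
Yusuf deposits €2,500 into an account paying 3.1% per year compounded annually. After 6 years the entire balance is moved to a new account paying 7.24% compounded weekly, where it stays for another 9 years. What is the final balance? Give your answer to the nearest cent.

€5,758.13

Phase 1: 2,500·(1 + 0.031)^6 ≈ 3,002.5621.
Phase 2: 3,002.5621·(1 + 0.0724/52)^468 ≈ 5,758.1300.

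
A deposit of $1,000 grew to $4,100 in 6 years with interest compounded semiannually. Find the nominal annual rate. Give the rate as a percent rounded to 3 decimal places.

The 12-period growth factor is 4,100/1,000 = 4.1.
r/2 = 4.1^(1/12) − 1 ≈ 0.124774, so r ≈ 2·0.124774 = 24.95483%.

24.955%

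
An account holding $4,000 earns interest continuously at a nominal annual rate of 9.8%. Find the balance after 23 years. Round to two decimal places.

$38,103.05

A = P·e^(rt) = 4,000·e^(0.098·23) = 4,000·e^2.254.
e^2.254 ≈ 9.5257627829, so A ≈ 38,103.0511.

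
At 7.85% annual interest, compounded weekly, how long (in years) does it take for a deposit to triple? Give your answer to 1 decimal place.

14.0 years

(1 + 0.00150962)^(52t) = 3.
52t = ln 3 / ln(1 + 0.00150962) ≈ 1.0986/0.00150848 ≈ 728.2923.
t ≈ 14.0056.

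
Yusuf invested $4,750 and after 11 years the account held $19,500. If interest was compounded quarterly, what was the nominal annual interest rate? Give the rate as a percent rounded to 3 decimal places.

13.047%

(1 + r/4)^44 = 19,500/4,750 = 4.10526.
1 + r/4 = 4.10526^(1/44) ≈ 1.032618, so r/4 ≈ 0.0326177.
r ≈ 4·0.0326177 = 13.04708%.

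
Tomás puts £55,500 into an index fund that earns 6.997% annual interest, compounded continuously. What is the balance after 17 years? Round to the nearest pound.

A = P·e^(rt) = 55,500·e^(0.06997·17) = 55,500·e^1.18949.
e^1.18949 ≈ 3.28540522338, so A ≈ 182,339.9899.

£182,340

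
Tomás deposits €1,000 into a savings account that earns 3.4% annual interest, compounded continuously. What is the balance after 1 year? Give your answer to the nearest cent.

€1,034.58

A = P·e^(rt) = 1,000·e^(0.034·1) = 1,000·e^0.034.
e^0.034 ≈ 1.034584607, so A ≈ 1,034.5846.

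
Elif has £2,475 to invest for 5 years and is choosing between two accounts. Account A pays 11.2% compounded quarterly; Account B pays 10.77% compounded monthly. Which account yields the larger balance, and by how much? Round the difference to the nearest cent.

Account A growth factor: (1 + 0.028)^20 ≈ 1.737249891; balance ≈ 4,299.6935.
Account B growth factor: (1 + 0.008975)^60 ≈ 1.709323782; balance ≈ 4,230.5764.
Account A is larger by 69.1171.

Account A, by £69.12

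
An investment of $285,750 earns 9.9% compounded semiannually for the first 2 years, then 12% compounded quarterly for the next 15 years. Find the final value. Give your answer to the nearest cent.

$2,042,440.87

After 2 years at 9.9%: 285,750 × 1.213192653225 ≈ 346,669.8007.
Then 15 years at 12%: 346,669.8007 × 5.891603104046 ≈ 2,042,440.8736.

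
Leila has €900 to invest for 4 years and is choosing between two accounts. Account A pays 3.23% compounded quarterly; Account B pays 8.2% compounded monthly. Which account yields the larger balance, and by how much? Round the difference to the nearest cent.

A: (1 + 0.008075)^16 ≈ 1.137327425, so 900 × 1.137327425 ≈ 1,023.5947.
B: (1 + 0.082/12)^48 ≈ 1.38664119, so 900 × 1.38664119 ≈ 1,247.9771.
Difference ≈ 224.3824 in favor of B.

Account B, by €224.38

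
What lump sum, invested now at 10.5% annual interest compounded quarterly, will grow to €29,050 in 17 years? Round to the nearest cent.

€4,988.05

Periodic rate = 10.5%/4 = 0.02625; 68 periods.
P = 29,050/(1 + 0.02625)^68 ≈ 29,050/5.8239222527 ≈ 4,988.0474.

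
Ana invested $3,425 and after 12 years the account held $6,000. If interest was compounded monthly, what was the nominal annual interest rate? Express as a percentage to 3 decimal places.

4.681%

The 144-period growth factor is 6,000/3,425 = 1.75182.
r/12 = 1.75182^(1/144) − 1 ≈ 0.00390105, so r ≈ 12·0.00390105 = 4.68126%.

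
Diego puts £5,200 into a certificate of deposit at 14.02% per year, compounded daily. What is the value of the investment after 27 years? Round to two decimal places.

£228,910.66

Growth factor = (1 + 0.1402/365)^9855 ≈ 44.0212812558.
A ≈ 5,200 × 44.0212812558 ≈ 228,910.6625.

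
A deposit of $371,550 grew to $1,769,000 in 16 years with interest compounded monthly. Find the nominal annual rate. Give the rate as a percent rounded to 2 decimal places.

The 192-period growth factor is 1,769,000/371,550 = 4.76114.
r/12 = 4.76114^(1/192) − 1 ≈ 0.00816065, so r ≈ 12·0.00816065 = 9.79278%.

9.79%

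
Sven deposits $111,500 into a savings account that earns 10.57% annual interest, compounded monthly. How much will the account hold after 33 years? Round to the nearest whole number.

$3,593,393

Periodic rate = 10.57%/12 = 0.00880833; periods = 12·33 = 396.
A = 111,500·(1 + 0.1057/12)^396 ≈ 111,500·32.22773588139 ≈ 3,593,392.5508.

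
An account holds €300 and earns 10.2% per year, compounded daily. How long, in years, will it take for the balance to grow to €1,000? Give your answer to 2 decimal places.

11.81 years

(1 + 0.000279452)^(365t) = 1,000/300 = 3.3333.
365t·ln(1 + 0.000279452) = ln(3.3333); 365t = 1.204/0.000279413 ≈ 4308.9360.
t ≈ 11.8053 years.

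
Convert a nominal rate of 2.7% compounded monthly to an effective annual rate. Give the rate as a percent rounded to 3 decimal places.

2.734%

EAR = (1 + 2.7%/12)^12 − 1 = (1 + 0.00225)^12 − 1.
(1 + 0.00225)^12 ≈ 1.027337, so EAR ≈ 2.73366%.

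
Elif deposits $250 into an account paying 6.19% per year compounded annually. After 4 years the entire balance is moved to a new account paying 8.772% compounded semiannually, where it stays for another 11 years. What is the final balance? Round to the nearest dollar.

After 4 years at 6.19%: 250 × 1.27155305 ≈ 317.8883.
Then 11 years at 8.772%: 317.8883 × 2.57116314 ≈ 817.3426.

$817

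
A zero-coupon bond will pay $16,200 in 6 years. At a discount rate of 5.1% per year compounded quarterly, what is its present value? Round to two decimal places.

Periodic rate = 5.1%/4 = 0.01275; 24 periods.
P = 16,200/(1 + 0.01275)^24 ≈ 16,200/1.3553580655 ≈ 11,952.5610.

$11,952.56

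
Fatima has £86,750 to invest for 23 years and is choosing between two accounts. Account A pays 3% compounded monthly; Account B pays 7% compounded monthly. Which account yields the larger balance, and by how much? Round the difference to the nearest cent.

Account B, by £259,162.58

A: (1 + 0.0025)^276 ≈ 1.99199955309, so 86,750 × 1.99199955309 ≈ 172,805.9612.
B: (1 + 0.07/12)^276 ≈ 4.97946446805, so 86,750 × 4.97946446805 ≈ 431,968.5426.
Difference ≈ 259,162.5814 in favor of B.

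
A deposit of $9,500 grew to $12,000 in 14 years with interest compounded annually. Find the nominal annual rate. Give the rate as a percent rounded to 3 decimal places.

1.683%

(1 + r)^14 = 12,000/9,500 = 1.26316.
1 + r = 1.26316^(1/14) ≈ 1.016827, so r ≈ 0.0168268.
r ≈ 1.68268%.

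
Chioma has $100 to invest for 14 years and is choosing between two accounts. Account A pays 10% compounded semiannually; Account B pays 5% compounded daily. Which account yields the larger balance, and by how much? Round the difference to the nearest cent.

Account A growth factor: (1 + 0.05)^28 ≈ 3.92012914; balance ≈ 392.0129.
Account B growth factor: (1 + 0.05/365)^5110 ≈ 2.01365617; balance ≈ 201.3656.
Account A is larger by 190.6473.

Account A, by $190.65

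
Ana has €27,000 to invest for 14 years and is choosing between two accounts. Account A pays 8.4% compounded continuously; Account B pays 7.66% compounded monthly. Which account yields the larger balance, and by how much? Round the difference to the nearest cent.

A: e^(0.084·14) = e^1.176 ≈ 3.2413827064, so 27,000 × 3.2413827064 ≈ 87,517.3331.
B: (1 + 0.0766/12)^168 ≈ 2.9124415586, so 27,000 × 2.9124415586 ≈ 78,635.9221.
Difference ≈ 8,881.4110 in favor of A.

Account A, by €8,881.41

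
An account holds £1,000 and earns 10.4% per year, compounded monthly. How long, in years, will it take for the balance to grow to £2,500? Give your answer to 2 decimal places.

(1 + 0.00866667)^(12t) = 2,500/1,000 = 2.5.
12t·ln(1 + 0.00866667) = ln(2.5); 12t = 0.91629/0.00862933 ≈ 106.1833.
t ≈ 8.8486 years.

8.85 years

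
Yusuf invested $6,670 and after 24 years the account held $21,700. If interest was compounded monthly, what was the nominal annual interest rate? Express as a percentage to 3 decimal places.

The 288-period growth factor is 21,700/6,670 = 3.25337.
r/12 = 3.25337^(1/288) − 1 ≈ 0.00410455, so r ≈ 12·0.00410455 = 4.92547%.

4.925%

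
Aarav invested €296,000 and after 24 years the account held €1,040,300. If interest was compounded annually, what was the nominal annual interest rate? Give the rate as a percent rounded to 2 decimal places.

(1 + r)^24 = 1,040,300/296,000 = 3.51453.
1 + r = 3.51453^(1/24) ≈ 1.053767, so r ≈ 0.0537667.
r ≈ 5.37667%.

5.38%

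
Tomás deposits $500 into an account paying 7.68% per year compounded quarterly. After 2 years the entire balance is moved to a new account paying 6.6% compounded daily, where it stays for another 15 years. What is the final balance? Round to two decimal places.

$1,566.60

Phase 1: 500·(1 + 0.0192)^8 ≈ 582.1640.
Phase 2: 582.1640·(1 + 0.066/365)^5475 ≈ 1,566.5995.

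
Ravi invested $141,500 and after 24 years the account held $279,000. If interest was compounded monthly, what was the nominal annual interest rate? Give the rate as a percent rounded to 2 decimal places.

(1 + r/12)^288 = 279,000/141,500 = 1.97173.
1 + r/12 = 1.97173^(1/288) ≈ 1.00236, so r/12 ≈ 0.00236011.
r ≈ 12·0.00236011 = 2.83214%.

2.83%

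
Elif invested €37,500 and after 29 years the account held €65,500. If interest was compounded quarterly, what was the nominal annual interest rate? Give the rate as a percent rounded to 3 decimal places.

1.928%

The 116-period growth factor is 65,500/37,500 = 1.74667.
r/4 = 1.74667^(1/116) − 1 ≈ 0.00481941, so r ≈ 4·0.00481941 = 1.92777%.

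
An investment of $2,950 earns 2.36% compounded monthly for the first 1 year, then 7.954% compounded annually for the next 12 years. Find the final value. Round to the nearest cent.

After 1 years at 2.36%: 2,950 × 1.023856954 ≈ 3,020.3780.
Then 12 years at 7.954%: 3,020.3780 × 2.505329577 ≈ 7,567.0424.

$7,567.04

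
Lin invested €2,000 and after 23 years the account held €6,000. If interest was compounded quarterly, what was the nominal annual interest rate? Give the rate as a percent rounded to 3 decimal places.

The 92-period growth factor is 6,000/2,000 = 3.
r/4 = 3^(1/92) − 1 ≈ 0.012013, so r ≈ 4·0.012013 = 4.80521%.

4.805%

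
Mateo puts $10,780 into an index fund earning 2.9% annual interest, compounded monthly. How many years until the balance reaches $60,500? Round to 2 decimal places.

We need (1 + 0.00241667)^(12t) = 5.6122, so 12t = ln 5.6122 / ln 1.002417 ≈ 714.6349.
t ≈ 714.6349/12 = 59.5529 years.

59.55 years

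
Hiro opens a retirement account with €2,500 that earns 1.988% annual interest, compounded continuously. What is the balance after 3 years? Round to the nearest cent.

€2,653.64

A = P·e^(rt) = 2,500·e^(0.01988·3) = 2,500·e^0.05964.
e^0.05964 ≈ 1.061454354, so A ≈ 2,653.6359.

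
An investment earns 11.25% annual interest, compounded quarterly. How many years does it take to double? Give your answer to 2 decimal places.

(1 + 0.028125)^(4t) = 2.
4t = ln 2 / ln(1 + 0.028125) ≈ 0.69315/0.0277368 ≈ 24.9902.
t ≈ 6.2476.

6.25 years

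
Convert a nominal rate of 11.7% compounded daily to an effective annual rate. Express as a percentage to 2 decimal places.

EAR = (1 + 11.7%/365)^365 − 1 = (1 + 0.000320548)^365 − 1.
(1 + 0.000320548)^365 ≈ 1.124098, so EAR ≈ 12.40984%.

12.41%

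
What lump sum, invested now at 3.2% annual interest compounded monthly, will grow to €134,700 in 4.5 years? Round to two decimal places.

Periodic rate = 3.2%/12 = 0.00266667; 54 periods.
P = 134,700/(1 + 0.032/12)^54 ≈ 134,700/1.1546627854 ≈ 116,657.4360.

€116,657.44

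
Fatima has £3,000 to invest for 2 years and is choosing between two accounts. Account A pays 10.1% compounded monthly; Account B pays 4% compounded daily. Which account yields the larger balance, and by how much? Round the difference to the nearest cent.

Account A, by £418.59

Account A growth factor: (1 + 0.101/12)^24 ≈ 1.222813874; balance ≈ 3,668.4416.
Account B growth factor: (1 + 0.04/365)^730 ≈ 1.083282319; balance ≈ 3,249.8470.
Account A is larger by 418.5947.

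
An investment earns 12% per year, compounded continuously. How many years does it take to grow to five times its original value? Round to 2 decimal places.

e^(0.12t) = 5, so 0.12t = ln 5 ≈ 1.6094.
t ≈ 1.6094/0.12 ≈ 13.4120.

13.41 years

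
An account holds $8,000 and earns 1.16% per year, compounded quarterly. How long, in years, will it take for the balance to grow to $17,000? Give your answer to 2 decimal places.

(1 + 0.0029)^(4t) = 17,000/8,000 = 2.125.
4t·ln(1 + 0.0029) = ln(2.125); 4t = 0.75377/0.0028958 ≈ 260.2980.
t ≈ 65.0745 years.

65.07 years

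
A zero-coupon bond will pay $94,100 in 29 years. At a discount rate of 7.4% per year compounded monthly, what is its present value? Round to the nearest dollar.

$11,078

Growth factor = (1 + 0.074/12)^348 ≈ 8.4944265124.
P = 94,100/8.4944265124 ≈ 11,077.8520.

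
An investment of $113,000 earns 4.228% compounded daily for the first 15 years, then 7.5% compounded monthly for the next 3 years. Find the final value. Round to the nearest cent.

Phase 1: 113,000·(1 + 0.04228/365)^5475 ≈ 213,055.1580.
Phase 2: 213,055.1580·(1 + 0.00625)^36 ≈ 266,627.0542.

$266,627.05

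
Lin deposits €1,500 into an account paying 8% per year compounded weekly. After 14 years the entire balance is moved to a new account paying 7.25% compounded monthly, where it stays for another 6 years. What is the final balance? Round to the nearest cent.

€7,087.24

Phase 1: 1,500·(1 + 0.08/52)^728 ≈ 4,593.3263.
Phase 2: 4,593.3263·(1 + 0.0725/12)^72 ≈ 7,087.2377.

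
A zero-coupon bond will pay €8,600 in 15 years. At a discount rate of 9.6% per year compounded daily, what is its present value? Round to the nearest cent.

€2,037.96

Periodic rate = 9.6%/365 = 0.000263014; 5475 periods.
P = 8,600/(1 + 0.096/365)^5475 ≈ 8,600/4.21989676 ≈ 2,037.9645.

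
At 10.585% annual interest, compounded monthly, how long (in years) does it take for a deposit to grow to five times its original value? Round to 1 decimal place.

(1 + 0.00882083)^(12t) = 5.
12t = ln 5 / ln(1 + 0.00882083) ≈ 1.6094/0.00878216 ≈ 183.2623.
t ≈ 15.2719.

15.3 years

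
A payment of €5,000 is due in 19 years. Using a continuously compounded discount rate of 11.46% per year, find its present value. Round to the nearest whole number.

€567

P = A·e^(−rt) = 5,000·e^(−2.1774).
e^(−2.1774) ≈ 0.113335821, so P ≈ 566.6791.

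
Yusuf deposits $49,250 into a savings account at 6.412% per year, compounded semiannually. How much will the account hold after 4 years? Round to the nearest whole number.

Periodic rate = 6.412%/2 = 0.03206; periods = 2·4 = 8.
A = 49,250·(1 + 0.03206)^8 ≈ 49,250·1.2871808499 ≈ 63,393.6569.

$63,394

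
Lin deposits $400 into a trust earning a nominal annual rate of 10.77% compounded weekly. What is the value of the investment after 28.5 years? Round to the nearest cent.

$8,584.73

Growth factor = (1 + 0.1077/52)^1482 ≈ 21.46182404.
A ≈ 400 × 21.46182404 ≈ 8,584.7296.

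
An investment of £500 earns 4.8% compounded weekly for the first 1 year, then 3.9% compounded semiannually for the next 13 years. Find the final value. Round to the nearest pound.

After 1 years at 4.8%: 500 × 1.04914743 ≈ 524.5737.
Then 13 years at 3.9%: 524.5737 × 1.65222041 ≈ 866.7114.

£867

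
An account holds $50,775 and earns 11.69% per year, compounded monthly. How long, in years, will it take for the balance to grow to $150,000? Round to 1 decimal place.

(1 + 0.00974167)^(12t) = 150,000/50,775 = 2.9542.
12t·ln(1 + 0.00974167) = ln(2.9542); 12t = 1.0832/0.00969452 ≈ 111.7364.
t ≈ 9.3114 years.

9.3 years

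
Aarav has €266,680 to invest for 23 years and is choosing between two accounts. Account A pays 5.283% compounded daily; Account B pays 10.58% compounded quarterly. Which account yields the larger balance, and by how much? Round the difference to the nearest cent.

A: (1 + 0.05283/365)^8395 ≈ 3.37030104956, so 266,680 × 3.37030104956 ≈ 898,791.8839.
B: (1 + 0.02645)^92 ≈ 11.04275693197, so 266,680 × 11.04275693197 ≈ 2,944,882.4186.
Difference ≈ 2,046,090.5347 in favor of B.

Account B, by €2,046,090.53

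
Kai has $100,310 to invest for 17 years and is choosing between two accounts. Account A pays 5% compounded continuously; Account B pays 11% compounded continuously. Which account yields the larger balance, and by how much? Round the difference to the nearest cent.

A: e^(0.05·17) = e^0.85 ≈ 2.33964685193, so 100,310 × 2.33964685193 ≈ 234,689.9757.
B: e^(0.11·17) = e^1.87 ≈ 6.48829639929, so 100,310 × 6.48829639929 ≈ 650,841.0118.
Difference ≈ 416,151.0361 in favor of B.

Account B, by $416,151.04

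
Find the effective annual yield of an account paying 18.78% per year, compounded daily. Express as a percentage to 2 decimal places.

20.65%

EAR = (1 + 18.78%/365)^365 − 1 = (1 + 0.000514521)^365 − 1.
(1 + 0.000514521)^365 ≈ 1.206534, so EAR ≈ 20.65339%.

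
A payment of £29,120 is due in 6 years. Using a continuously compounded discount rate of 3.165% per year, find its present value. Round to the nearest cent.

£24,083.46

P = A·e^(−rt) = 29,120·e^(−0.1899).
e^(−0.1899) ≈ 0.82704183399, so P ≈ 24,083.4582.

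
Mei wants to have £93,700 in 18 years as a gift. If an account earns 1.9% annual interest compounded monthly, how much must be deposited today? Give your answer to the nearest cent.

Periodic rate = 1.9%/12 = 0.00158333; 216 periods.
P = 93,700/(1 + 0.019/12)^216 ≈ 93,700/1.4073795997 ≈ 66,577.6312.

£66,577.63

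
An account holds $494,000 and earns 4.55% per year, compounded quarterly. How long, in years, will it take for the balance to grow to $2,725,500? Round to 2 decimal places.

(1 + 0.011375)^(4t) = 2,725,500/494,000 = 5.5172.
4t·ln(1 + 0.011375) = ln(5.5172); 4t = 1.7079/0.0113108 ≈ 150.9949.
t ≈ 37.7487 years.

37.75 years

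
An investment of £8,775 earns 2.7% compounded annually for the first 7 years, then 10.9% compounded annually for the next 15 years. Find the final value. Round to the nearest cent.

£49,912.97

Phase 1: 8,775·(1 + 0.027)^7 ≈ 10,574.0225.
Phase 2: 10,574.0225·(1 + 0.109)^15 ≈ 49,912.9711.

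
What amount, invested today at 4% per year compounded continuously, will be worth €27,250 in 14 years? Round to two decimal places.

€15,565.45

P = A·e^(−rt) = 27,250·e^(−0.56).
e^(−0.56) ≈ 0.57120906385, so P ≈ 15,565.4470.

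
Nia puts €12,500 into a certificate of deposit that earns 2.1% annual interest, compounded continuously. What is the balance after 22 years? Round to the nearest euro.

A = P·e^(rt) = 12,500·e^(0.021·22) = 12,500·e^0.462.
e^0.462 ≈ 1.5872453032, so A ≈ 19,840.5663.

€19,841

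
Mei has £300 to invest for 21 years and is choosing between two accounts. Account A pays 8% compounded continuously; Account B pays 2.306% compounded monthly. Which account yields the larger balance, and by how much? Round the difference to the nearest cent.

A: e^(0.08·21) = e^1.68 ≈ 5.365555971, so 300 × 5.365555971 ≈ 1,609.6668.
B: (1 + 0.02306/12)^252 ≈ 1.62221955, so 300 × 1.62221955 ≈ 486.6659.
Difference ≈ 1,123.0009 in favor of A.

Account A, by £1,123.00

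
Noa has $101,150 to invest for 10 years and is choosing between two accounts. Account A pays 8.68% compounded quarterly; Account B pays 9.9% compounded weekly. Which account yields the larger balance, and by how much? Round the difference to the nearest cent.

Account B, by $33,235.23

A: (1 + 0.0217)^40 ≈ 2.36012896707, so 101,150 × 2.36012896707 ≈ 238,727.0450.
B: (1 + 0.099/52)^520 ≈ 2.68870264878, so 101,150 × 2.68870264878 ≈ 271,962.2729.
Difference ≈ 33,235.2279 in favor of B.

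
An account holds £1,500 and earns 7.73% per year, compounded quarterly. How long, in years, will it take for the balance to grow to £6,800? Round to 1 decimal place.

(1 + 0.019325)^(4t) = 6,800/1,500 = 4.5333.
4t·ln(1 + 0.019325) = ln(4.5333); 4t = 1.5115/0.0191406 ≈ 78.9659.
t ≈ 19.7415 years.

19.7 years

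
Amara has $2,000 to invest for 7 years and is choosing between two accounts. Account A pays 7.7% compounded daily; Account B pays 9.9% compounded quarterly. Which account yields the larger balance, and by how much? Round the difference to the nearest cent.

Account B, by $537.42

A: (1 + 0.077/365)^2555 ≈ 1.714194266, so 2,000 × 1.714194266 ≈ 3,428.3885.
B: (1 + 0.02475)^28 ≈ 1.982905218, so 2,000 × 1.982905218 ≈ 3,965.8104.
Difference ≈ 537.4219 in favor of B.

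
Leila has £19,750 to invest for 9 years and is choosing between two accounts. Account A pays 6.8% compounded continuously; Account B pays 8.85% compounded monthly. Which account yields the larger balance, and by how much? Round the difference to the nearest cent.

Account A growth factor: e^(0.068·9) = e^0.612 ≈ 1.8441159449; balance ≈ 36,421.2899.
Account B growth factor: (1 + 0.007375)^108 ≈ 2.2112926799; balance ≈ 43,673.0304.
Account B is larger by 7,251.7405.

Account B, by £7,251.74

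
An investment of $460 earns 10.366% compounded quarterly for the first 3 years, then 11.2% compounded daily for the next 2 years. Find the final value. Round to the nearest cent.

$782.28

Phase 1: 460·(1 + 0.025915)^12 ≈ 625.3086.
Phase 2: 625.3086·(1 + 0.112/365)^730 ≈ 782.2786.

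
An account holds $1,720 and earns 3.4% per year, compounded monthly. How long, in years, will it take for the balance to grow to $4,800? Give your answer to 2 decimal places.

30.23 years

We need (1 + 0.00283333)^(12t) = 2.7907, so 12t = ln 2.7907 / ln 1.002833 ≈ 362.7335.
t ≈ 362.7335/12 = 30.2278 years.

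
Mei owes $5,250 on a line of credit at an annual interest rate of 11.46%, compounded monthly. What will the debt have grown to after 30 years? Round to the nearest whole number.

Periodic rate = 11.46%/12 = 0.00955; periods = 12·30 = 360.
A = 5,250·(1 + 0.00955)^360 ≈ 5,250·30.6210391042 ≈ 160,760.4553.

$160,760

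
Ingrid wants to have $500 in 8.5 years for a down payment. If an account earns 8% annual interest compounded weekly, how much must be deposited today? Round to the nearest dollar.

Periodic rate = 8%/52 = 0.00153846; 442 periods.
P = 500/(1 + 0.08/52)^442 ≈ 500/1.97284657 ≈ 253.4409.

$253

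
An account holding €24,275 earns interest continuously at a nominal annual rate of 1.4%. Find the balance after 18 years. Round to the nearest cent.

A = P·e^(rt) = 24,275·e^(0.014·18) = 24,275·e^0.252.
e^0.252 ≈ 1.2865960373, so A ≈ 31,232.1188.

€31,232.12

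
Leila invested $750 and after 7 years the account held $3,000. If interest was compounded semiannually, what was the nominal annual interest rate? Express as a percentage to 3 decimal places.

20.818%

The 14-period growth factor is 3,000/750 = 4.
r/2 = 4^(1/14) − 1 ≈ 0.10409, so r ≈ 2·0.10409 = 20.81790%.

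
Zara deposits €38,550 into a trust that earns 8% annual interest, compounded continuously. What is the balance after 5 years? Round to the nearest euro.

A = P·e^(rt) = 38,550·e^(0.08·5) = 38,550·e^0.4.
e^0.4 ≈ 1.4918246976, so A ≈ 57,509.8421.

€57,510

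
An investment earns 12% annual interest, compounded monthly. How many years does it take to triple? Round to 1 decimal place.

(1 + 0.01)^(12t) = 3.
12t = ln 3 / ln(1 + 0.01) ≈ 1.0986/0.00995033 ≈ 110.4096.
t ≈ 9.2008.

9.2 years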